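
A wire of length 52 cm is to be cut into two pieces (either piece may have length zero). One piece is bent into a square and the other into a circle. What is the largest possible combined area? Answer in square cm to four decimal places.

Let x be the length used for the square. Square side x/4; circle radius (52−x)/(2π).
A(x) = (x/4)² + π·((52−x)/(2π))² = x²/16 + (52−x)²/(4π) for 0 ≤ x ≤ 52. A'(x) = x/8 − (52−x)/(2π) = 0 gives x = 4·52/(π+4) ≈ 29.1252.
A'' > 0, so the interior critical point is a minimum; the maximum is at an endpoint. A(0) = 215.1775 and A(52) = 169.0000, so the largest area is 215.1775.

215.1775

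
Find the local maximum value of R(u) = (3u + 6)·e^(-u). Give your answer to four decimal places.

8.1548

By the product rule, R'(u) = (-3u - 3)·e^(-u). Since e^(-u) > 0, the only critical point is u = -1.
R''(-1) has the same sign as -3 < 0, so this is a local maximum.
R(-1) = (3)·e^(1) ≈ 8.1548.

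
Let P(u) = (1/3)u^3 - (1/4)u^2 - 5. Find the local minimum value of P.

P'(u) = u^2 - (1/2)u = 0 at u = 0, 1/2.
Since P''(u) = 2u - 1/2, we get P''(0) = -1/2 < 0 ⇒ local maximum; P''(1/2) = 1/2 > 0 ⇒ local minimum.
So the local minimum value is P(1/2) = -241/48.

-241/48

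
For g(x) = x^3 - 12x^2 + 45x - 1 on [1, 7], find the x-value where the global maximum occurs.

7

g'(x) = 3x^2 - 24x + 45, which vanishes at x = 3 and x = 5.
Compare values at every candidate in [1, 7]: g(1) = 33, g(3) = 53, g(5) = 49, g(7) = 69.
The maximum over the interval is 69, attained at x = 7.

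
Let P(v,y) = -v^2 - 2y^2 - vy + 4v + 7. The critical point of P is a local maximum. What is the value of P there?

∂P/∂v = -2v - y + 4 = 0 and ∂P/∂y = -v - 4y = 0, so (v, y) = (16/7, -4/7).
The Hessian has P_{vv} = -2, P_{yy} = -4, P_{vy} = -1, giving D = 7 > 0 with P_{vv} < 0, so the point is a local maximum.
P(16/7, -4/7) = 81/7.

81/7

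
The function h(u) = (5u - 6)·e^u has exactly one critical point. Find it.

1/5

By the product rule, h'(u) = (5u - 1)·e^u. Since e^u > 0, the only critical point is u = 1/5.
h''(1/5) has the same sign as 5 > 0, so this is a local minimum.
h(1/5) = (-5)·e^(1/5) ≈ -6.1070.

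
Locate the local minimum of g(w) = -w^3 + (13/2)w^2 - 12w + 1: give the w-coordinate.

4/3

g'(w) = -3w^2 + 13w - 12. Setting g'(w) = 0 gives w ∈ {4/3, 3}.
Since g''(w) = -6w + 13, we get g''(4/3) = 5 > 0 ⇒ local minimum; g''(3) = -5 < 0 ⇒ local maximum.
The local minimum is g(4/3) = -157/27.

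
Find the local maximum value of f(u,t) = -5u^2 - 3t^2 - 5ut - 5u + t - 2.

1

∂f/∂u = -10u - 5t - 5 = 0 and ∂f/∂t = -5u - 6t + 1 = 0, so (u, t) = (-1, 1).
The Hessian has f_{uu} = -10, f_{tt} = -6, f_{ut} = -5, giving D = 35 > 0 with f_{uu} < 0, so the point is a local maximum.
f(-1, 1) = 1.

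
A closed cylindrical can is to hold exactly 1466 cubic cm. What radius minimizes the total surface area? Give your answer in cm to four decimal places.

6.1563

With radius r and height h, πr²h = 1466 so h = 1466/(πr²), and S(r) = 2πr² + 2πrh = 2πr² + 2·1466/r.
S'(r) = 4πr − 2·1466/r² = 0 ⇒ r³ = 1466/(2π), so r ≈ 6.1563 and h = 2r ≈ 12.3126.
S''(r) = 4π + 4·1466/r³ > 0, so this is the minimum; S ≈ 714.3930.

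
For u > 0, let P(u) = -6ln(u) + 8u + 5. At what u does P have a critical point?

3/4

P'(u) = -6/u + 8 = 0 gives u = 3/4.
P''(u) = 6/u², which is positive for u > 0, so this is a local minimum.
P(3/4) = -6·ln(3/4) + 6 + 5 ≈ 12.7261.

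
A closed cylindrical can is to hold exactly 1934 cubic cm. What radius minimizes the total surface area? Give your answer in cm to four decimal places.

With radius r and height h, πr²h = 1934 so h = 1934/(πr²), and S(r) = 2πr² + 2πrh = 2πr² + 2·1934/r.
S'(r) = 4πr − 2·1934/r² = 0 ⇒ r³ = 1934/(2π), so r ≈ 6.7519 and h = 2r ≈ 13.5038.
S''(r) = 4π + 4·1934/r³ > 0, so this is the minimum; S ≈ 859.3146.

6.7519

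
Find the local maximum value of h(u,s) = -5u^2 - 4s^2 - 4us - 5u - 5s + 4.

∂h/∂u = -10u - 4s - 5 = 0 and ∂h/∂s = -4u - 8s - 5 = 0, so (u, s) = (-5/16, -15/32).
The Hessian has h_{uu} = -10, h_{ss} = -8, h_{us} = -4, giving D = 64 > 0 with h_{uu} < 0, so the point is a local maximum.
h(-5/16, -15/32) = 381/64.

381/64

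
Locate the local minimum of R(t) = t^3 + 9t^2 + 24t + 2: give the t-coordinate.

-2

R'(t) = 3t^2 + 18t + 24. Setting R'(t) = 0 gives t ∈ {-4, -2}.
Second-derivative test with R''(t) = 6t + 18: R''(-4) = -6 < 0 ⇒ local maximum; R''(-2) = 6 > 0 ⇒ local minimum.
Thus R has its local minimum at t = -2, with value -18.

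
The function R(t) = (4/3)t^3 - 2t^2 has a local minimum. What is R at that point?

-2/3

R'(t) = 4t^2 - 4t. Setting R'(t) = 0 gives t ∈ {0, 1}.
Since R''(t) = 8t - 4, we get R''(0) = -4 < 0 ⇒ local maximum; R''(1) = 4 > 0 ⇒ local minimum.
Thus R has its local minimum at t = 1, with value -2/3.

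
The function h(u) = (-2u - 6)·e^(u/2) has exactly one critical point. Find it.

-5

Differentiating with the product rule gives h'(u) = (-u - 5)·e^(u/2). Since e^(u/2) > 0, the only critical point is u = -5.
h''(-5) has the same sign as -1 < 0, so this is a local maximum.
h(-5) = (4)·e^(-5/2) ≈ 0.3283.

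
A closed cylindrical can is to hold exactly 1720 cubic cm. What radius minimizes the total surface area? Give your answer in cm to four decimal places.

With radius r and height h, πr²h = 1720 so h = 1720/(πr²), and S(r) = 2πr² + 2πrh = 2πr² + 2·1720/r.
S'(r) = 4πr − 2·1720/r² = 0 ⇒ r³ = 1720/(2π), so r ≈ 6.4931 and h = 2r ≈ 12.9861.
S''(r) = 4π + 4·1720/r³ > 0, so this is the minimum; S ≈ 794.6944.

6.4931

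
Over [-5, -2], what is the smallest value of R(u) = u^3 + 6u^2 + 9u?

-20

R'(u) = 3u^2 + 12u + 9, whose only zero in [-5, -2] is u = -3.
Compare values at every candidate in [-5, -2]: R(-5) = -20,  R(-3) = 0,  R(-2) = -2.
Hence the absolute minimum is -20 at u = -5.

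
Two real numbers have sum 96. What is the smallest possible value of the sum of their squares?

With a + b = 96, a^2 + b^2 = a^2 + (96 − a)^2.
The derivative 2a − 2(96 − a) = 4a − 192 vanishes at a = 48; second derivative 4 > 0, a minimum.
The minimum is 2·(48)^2 = 4608.

4608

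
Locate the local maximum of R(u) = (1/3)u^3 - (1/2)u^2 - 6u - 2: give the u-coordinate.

R'(u) = u^2 - u - 6. Setting R'(u) = 0 gives u ∈ {-2, 3}.
R''(u) = 2u - 1. R''(-2) = -5 < 0 ⇒ local maximum; R''(3) = 5 > 0 ⇒ local minimum.
So the local maximum value is R(-2) = 16/3.

-2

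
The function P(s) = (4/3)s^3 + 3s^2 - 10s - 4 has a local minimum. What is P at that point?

-29/3

P'(s) = 4s^2 + 6s - 10. Setting P'(s) = 0 gives s ∈ {-5/2, 1}.
Since P''(s) = 8s + 6, we get P''(-5/2) = -14 < 0 ⇒ local maximum; P''(1) = 14 > 0 ⇒ local minimum.
The local minimum is P(1) = -29/3.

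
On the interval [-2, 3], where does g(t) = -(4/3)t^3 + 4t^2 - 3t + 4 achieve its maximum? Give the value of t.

The derivative is -4t^2 + 8t - 3, which vanishes at t = 1/2 and t = 3/2.
Evaluating at the critical points and endpoints: g(-2) = 110/3,  g(1/2) = 10/3,  g(3/2) = 4,  g(3) = -5.
Hence the absolute maximum is 110/3 at t = -2.

-2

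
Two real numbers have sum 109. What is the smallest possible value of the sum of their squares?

With a + b = 109, a^2 + b^2 = a^2 + (109 − a)^2.
The derivative 2a − 2(109 − a) = 4a − 218 vanishes at a = 109/2; second derivative 4 > 0, a minimum.
The minimum is 2·(109/2)^2 = 11881/2.

11881/2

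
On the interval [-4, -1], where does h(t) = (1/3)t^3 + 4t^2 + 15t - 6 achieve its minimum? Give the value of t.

-3

The derivative is t^2 + 8t + 15, whose only zero in [-4, -1] is t = -3.
Compare values at every candidate in [-4, -1]: h(-4) = -70/3; h(-3) = -24; h(-1) = -52/3.
The minimum over the interval is -24, attained at t = -3.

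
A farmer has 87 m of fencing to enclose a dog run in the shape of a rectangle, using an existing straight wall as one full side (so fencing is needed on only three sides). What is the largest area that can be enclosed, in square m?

Let the sides perpendicular to the wall have length x and the parallel side y, so 2x + y = 87 and the area is A = xy = x(87 − 2x).
A'(x) = 87 − 4x = 0 gives x = 87/4, and A''(x) = −4 < 0 confirms a maximum.
Then y = 87 − 2·87/4 = 87/2 and A = 7569/8.

7569/8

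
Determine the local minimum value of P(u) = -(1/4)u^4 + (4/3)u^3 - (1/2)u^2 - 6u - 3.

Critical points: P'(u) = -u^3 + 4u^2 - u - 6 vanishes at u = -1, 2, 3.
Since P''(u) = -3u^2 + 8u - 1, we get P''(-1) = -12 < 0 ⇒ local maximum; P''(2) = 3 > 0 ⇒ local minimum; P''(3) = -4 < 0 ⇒ local maximum.
So the local minimum value is P(2) = -31/3.

-31/3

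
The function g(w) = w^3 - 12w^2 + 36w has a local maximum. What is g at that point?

32

g'(w) = 3w^2 - 24w + 36. Setting g'(w) = 0 gives w ∈ {2, 6}.
Since g''(w) = 6w - 24, we get g''(2) = -12 < 0 ⇒ local maximum; g''(6) = 12 > 0 ⇒ local minimum.
The local maximum is g(2) = 32.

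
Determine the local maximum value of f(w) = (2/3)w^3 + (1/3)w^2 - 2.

-161/81

Critical points: f'(w) = 2w^2 + (2/3)w vanishes at w = -1/3, 0.
f''(w) = 4w + 2/3. f''(-1/3) = -2/3 < 0 ⇒ local maximum; f''(0) = 2/3 > 0 ⇒ local minimum.
So the local maximum value is f(-1/3) = -161/81.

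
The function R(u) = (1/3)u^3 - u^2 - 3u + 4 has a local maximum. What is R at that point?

Critical points: R'(u) = u^2 - 2u - 3 vanishes at u = -1, 3.
Since R''(u) = 2u - 2, we get R''(-1) = -4 < 0 ⇒ local maximum; R''(3) = 4 > 0 ⇒ local minimum.
So the local maximum value is R(-1) = 17/3.

17/3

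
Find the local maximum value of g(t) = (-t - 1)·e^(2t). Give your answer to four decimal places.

0.0249

By the product rule, g'(t) = (-2t - 3)·e^(2t). Since e^(2t) > 0, the only critical point is t = -3/2.
g''(-3/2) has the same sign as -2 < 0, so this is a local maximum.
g(-3/2) = (1/2)·e^(-3) ≈ 0.0249.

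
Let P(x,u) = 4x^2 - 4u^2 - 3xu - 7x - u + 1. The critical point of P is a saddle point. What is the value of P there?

-98/73

∂P/∂x = 8x - 3u - 7 = 0 and ∂P/∂u = -3x - 8u - 1 = 0, so (x, u) = (53/73, -29/73).
The Hessian has P_{xx} = 8, P_{uu} = -8, P_{xu} = -3, giving D = -73 < 0, so the point is a saddle point.
P(53/73, -29/73) = -98/73.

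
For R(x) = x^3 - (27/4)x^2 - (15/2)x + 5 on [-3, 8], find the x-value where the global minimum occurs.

5

The derivative is 3x^2 - (27/2)x - 15/2, which vanishes at x = -1/2 and x = 5.
Compare values at every candidate in [-3, 8]: R(-3) = -241/4,  R(-1/2) = 111/16,  R(5) = -305/4,  R(8) = 25.
The minimum over the interval is -305/4, attained at x = 5.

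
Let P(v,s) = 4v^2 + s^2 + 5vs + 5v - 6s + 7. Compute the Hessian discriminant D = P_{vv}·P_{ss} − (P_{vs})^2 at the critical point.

-9

∂P/∂v = 8v + 5s + 5 = 0 and ∂P/∂s = 5v + 2s - 6 = 0, so (v, s) = (40/9, -73/9).
The Hessian has P_{vv} = 8, P_{ss} = 2, P_{vs} = 5, giving D = -9 < 0, so the point is a saddle point.
D = (8)·(2) − (5)^2 = -9.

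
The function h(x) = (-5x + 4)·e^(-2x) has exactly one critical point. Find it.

By the product rule, h'(x) = (10x - 13)·e^(-2x). Since e^(-2x) > 0, the only critical point is x = 13/10.
h''(13/10) has the same sign as 10 > 0, so this is a local minimum.
h(13/10) = (-5/2)·e^(-13/5) ≈ -0.1857.

13/10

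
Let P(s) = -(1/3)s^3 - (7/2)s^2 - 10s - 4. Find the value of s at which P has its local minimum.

Critical points: P'(s) = -s^2 - 7s - 10 vanishes at s = -5, -2.
Second-derivative test with P''(s) = -2s - 7: P''(-5) = 3 > 0 ⇒ local minimum; P''(-2) = -3 < 0 ⇒ local maximum.
The local minimum is P(-5) = 1/6.

-5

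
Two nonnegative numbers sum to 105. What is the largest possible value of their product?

With x + y = 105, the product is P(x) = x(105 − x).
P'(x) = 105 − 2x = 0 gives x = 105/2; P'' = −2 < 0, so this is the maximum.
P = 105/2·105/2 = 11025/4.

11025/4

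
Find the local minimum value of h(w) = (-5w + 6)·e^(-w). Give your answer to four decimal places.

By the product rule, h'(w) = (5w - 11)·e^(-w). Since e^(-w) > 0, the only critical point is w = 11/5.
h''(11/5) has the same sign as 5 > 0, so this is a local minimum.
h(11/5) = (-5)·e^(-11/5) ≈ -0.5540.

-0.5540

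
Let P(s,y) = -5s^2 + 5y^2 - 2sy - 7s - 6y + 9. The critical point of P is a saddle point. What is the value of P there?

1085/104

∂P/∂s = -10s - 2y - 7 = 0 and ∂P/∂y = -2s + 10y - 6 = 0, so (s, y) = (-41/52, 23/52).
The Hessian has P_{ss} = -10, P_{yy} = 10, P_{sy} = -2, giving D = -104 < 0, so the point is a saddle point.
P(-41/52, 23/52) = 1085/104.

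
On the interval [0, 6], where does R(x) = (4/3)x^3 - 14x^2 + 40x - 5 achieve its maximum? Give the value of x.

Differentiating, R'(x) = 4x^2 - 28x + 40; which vanishes at x = 2 and x = 5.
Evaluating at the critical points and endpoints: R(0) = -5, R(2) = 89/3, R(5) = 35/3, R(6) = 19.
So the maximum is R(2) = 89/3.

2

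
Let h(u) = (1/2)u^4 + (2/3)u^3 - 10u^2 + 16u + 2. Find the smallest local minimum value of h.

-410/3

h'(u) = 2u^3 + 2u^2 - 20u + 16. Setting h'(u) = 0 gives u ∈ {-4, 1, 2}.
Since h''(u) = 6u^2 + 4u - 20, we get h''(-4) = 60 > 0 ⇒ local minimum; h''(1) = -10 < 0 ⇒ local maximum; h''(2) = 12 > 0 ⇒ local minimum.
The smallest local minimum is h(-4) = -410/3.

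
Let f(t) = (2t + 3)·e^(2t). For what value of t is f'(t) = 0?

-2

By the product rule, f'(t) = (4t + 8)·e^(2t). Since e^(2t) > 0, the only critical point is t = -2.
f''(-2) has the same sign as 4 > 0, so this is a local minimum.
f(-2) = (-1)·e^(-4) ≈ -0.0183.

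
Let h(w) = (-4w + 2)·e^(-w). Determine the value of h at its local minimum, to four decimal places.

-0.8925

h'(w) = (-4)·e^(-w) + (-4w + 2)·(-1)·e^(-w) = (4w - 6)·e^(-w). Since e^(-w) > 0, the only critical point is w = 3/2.
h''(3/2) has the same sign as 4 > 0, so this is a local minimum.
h(3/2) = (-4)·e^(-3/2) ≈ -0.8925.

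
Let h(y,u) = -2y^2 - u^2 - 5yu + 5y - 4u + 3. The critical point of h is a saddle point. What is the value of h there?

∂h/∂y = -4y - 5u + 5 = 0 and ∂h/∂u = -5y - 2u - 4 = 0, so (y, u) = (-30/17, 41/17).
The Hessian has h_{yy} = -4, h_{uu} = -2, h_{yu} = -5, giving D = -17 < 0, so the point is a saddle point.
h(-30/17, 41/17) = -106/17.

-106/17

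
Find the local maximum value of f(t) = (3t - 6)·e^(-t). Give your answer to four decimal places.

f'(t) = 3·e^(-t) + (3t - 6)·(-1)·e^(-t) = (-3t + 9)·e^(-t). Since e^(-t) > 0, the only critical point is t = 3.
f''(3) has the same sign as -3 < 0, so this is a local maximum.
f(3) = (3)·e^(-3) ≈ 0.1494.

0.1494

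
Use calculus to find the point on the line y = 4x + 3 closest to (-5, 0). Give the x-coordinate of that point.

Minimize D(x)^2 = (x + 5)^2 + (4x + 3)^2.
d/dx[D^2] = 2(x + 5) + 2·4·(4x + 3) = 0 ⇒ x = -1.
Then y = -1 and the distance is √(17) ≈ 4.1231.

-1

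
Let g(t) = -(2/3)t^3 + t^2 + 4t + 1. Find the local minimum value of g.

Critical points: g'(t) = -2t^2 + 2t + 4 vanishes at t = -1, 2.
Since g''(t) = -4t + 2, we get g''(-1) = 6 > 0 ⇒ local minimum; g''(2) = -6 < 0 ⇒ local maximum.
So the local minimum value is g(-1) = -4/3.

-4/3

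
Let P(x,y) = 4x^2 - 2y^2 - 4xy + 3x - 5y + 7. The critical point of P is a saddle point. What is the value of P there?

∂P/∂x = 8x - 4y + 3 = 0 and ∂P/∂y = -4x - 4y - 5 = 0, so (x, y) = (-2/3, -7/12).
The Hessian has P_{xx} = 8, P_{yy} = -4, P_{xy} = -4, giving D = -48 < 0, so the point is a saddle point.
P(-2/3, -7/12) = 179/24.

179/24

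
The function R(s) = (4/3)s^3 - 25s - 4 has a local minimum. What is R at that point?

-137/3

R'(s) = 4s^2 - 25. Setting R'(s) = 0 gives s ∈ {-5/2, 5/2}.
R''(s) = 8s. R''(-5/2) = -20 < 0 ⇒ local maximum; R''(5/2) = 20 > 0 ⇒ local minimum.
The local minimum is R(5/2) = -137/3.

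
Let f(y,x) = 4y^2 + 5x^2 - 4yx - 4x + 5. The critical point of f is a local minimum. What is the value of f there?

∂f/∂y = 8y - 4x = 0 and ∂f/∂x = -4y + 10x - 4 = 0, so (y, x) = (1/4, 1/2).
The Hessian has f_{yy} = 8, f_{xx} = 10, f_{yx} = -4, giving D = 64 > 0 with f_{yy} > 0, so the point is a local minimum.
f(1/4, 1/2) = 4.

4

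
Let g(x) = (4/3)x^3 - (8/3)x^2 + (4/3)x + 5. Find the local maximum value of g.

Critical points: g'(x) = 4x^2 - (16/3)x + 4/3 vanishes at x = 1/3, 1.
Second-derivative test with g''(x) = 8x - 16/3: g''(1/3) = -8/3 < 0 ⇒ local maximum; g''(1) = 8/3 > 0 ⇒ local minimum.
The local maximum is g(1/3) = 421/81.

421/81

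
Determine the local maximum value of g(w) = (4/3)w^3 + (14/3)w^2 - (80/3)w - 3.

Critical points: g'(w) = 4w^2 + (28/3)w - 80/3 vanishes at w = -4, 5/3.
Second-derivative test with g''(w) = 8w + 28/3: g''(-4) = -68/3 < 0 ⇒ local maximum; g''(5/3) = 68/3 > 0 ⇒ local minimum.
The local maximum is g(-4) = 93.

93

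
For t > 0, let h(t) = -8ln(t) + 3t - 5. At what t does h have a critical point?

h'(t) = -8/t + 3 = 0 gives t = 8/3.
h''(t) = 8/t², which is positive for t > 0, so this is a local minimum.
h(8/3) = -8·ln(8/3) + 8 - 5 ≈ -4.8466.

8/3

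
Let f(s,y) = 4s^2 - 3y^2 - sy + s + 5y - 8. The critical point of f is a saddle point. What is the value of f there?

-290/49

∂f/∂s = 8s - y + 1 = 0 and ∂f/∂y = -s - 6y + 5 = 0, so (s, y) = (-1/49, 41/49).
The Hessian has f_{ss} = 8, f_{yy} = -6, f_{sy} = -1, giving D = -49 < 0, so the point is a saddle point.
f(-1/49, 41/49) = -290/49.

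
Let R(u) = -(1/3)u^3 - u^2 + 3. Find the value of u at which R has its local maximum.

0

R'(u) = -u^2 - 2u = 0 at u = -2, 0.
Since R''(u) = -2u - 2, we get R''(-2) = 2 > 0 ⇒ local minimum; R''(0) = -2 < 0 ⇒ local maximum.
Thus R has its local maximum at u = 0, with value 3.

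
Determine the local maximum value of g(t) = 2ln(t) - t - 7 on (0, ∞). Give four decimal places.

g'(t) = 2/t − 1 = 0 gives t = 2.
g''(t) = -2/t², which is negative for t > 0, so this is a local maximum.
g(2) = 2·ln(2) - 2 - 7 ≈ -7.6137.

-7.6137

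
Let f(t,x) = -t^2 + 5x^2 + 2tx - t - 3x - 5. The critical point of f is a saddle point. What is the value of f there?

-65/12

∂f/∂t = -2t + 2x - 1 = 0 and ∂f/∂x = 2t + 10x - 3 = 0, so (t, x) = (-1/6, 1/3).
The Hessian has f_{tt} = -2, f_{xx} = 10, f_{tx} = 2, giving D = -24 < 0, so the point is a saddle point.
f(-1/6, 1/3) = -65/12.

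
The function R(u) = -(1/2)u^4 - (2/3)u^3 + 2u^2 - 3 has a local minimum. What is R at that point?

-3

R'(u) = -2u^3 - 2u^2 + 4u. Setting R'(u) = 0 gives u ∈ {-2, 0, 1}.
Second-derivative test with R''(u) = -6u^2 - 4u + 4: R''(-2) = -12 < 0 ⇒ local maximum; R''(0) = 4 > 0 ⇒ local minimum; R''(1) = -6 < 0 ⇒ local maximum.
Thus R has its local minimum at u = 0, with value -3.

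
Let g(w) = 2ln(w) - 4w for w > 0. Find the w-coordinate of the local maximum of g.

1/2

g'(w) = 2/w − 4 = 0 gives w = 1/2.
g''(w) = -2/w², which is negative for w > 0, so this is a local maximum.
g(1/2) = 2·ln(1/2) - 2 ≈ -3.3863.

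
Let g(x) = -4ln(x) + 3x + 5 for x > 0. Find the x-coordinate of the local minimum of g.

g'(x) = -4/x + 3 = 0 gives x = 4/3.
g''(x) = 4/x², which is positive for x > 0, so this is a local minimum.
g(4/3) = -4·ln(4/3) + 4 + 5 ≈ 7.8493.

4/3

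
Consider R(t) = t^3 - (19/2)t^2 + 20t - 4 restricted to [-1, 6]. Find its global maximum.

R'(t) = 3t^2 - 19t + 20, which vanishes at t = 4/3 and t = 5.
Candidates: R(-1) = -69/2; R(4/3) = 220/27; R(5) = -33/2; R(6) = -10.
The maximum over the interval is 220/27, attained at t = 4/3.

220/27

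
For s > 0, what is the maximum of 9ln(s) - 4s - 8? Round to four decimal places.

g'(s) = 9/s − 4 = 0 gives s = 9/4.
g''(s) = -9/s², which is negative for s > 0, so this is a local maximum.
g(9/4) = 9·ln(9/4) - 9 - 8 ≈ -9.7016.

-9.7016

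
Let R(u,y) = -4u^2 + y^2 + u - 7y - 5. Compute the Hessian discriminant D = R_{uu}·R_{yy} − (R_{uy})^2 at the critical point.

∂R/∂u = -8u + 1 = 0 and ∂R/∂y = 2y - 7 = 0, so (u, y) = (1/8, 7/2).
The Hessian has R_{uu} = -8, R_{yy} = 2, R_{uy} = 0, giving D = -16 < 0, so the point is a saddle point.
D = (-8)·(2) − (0)^2 = -16.

-16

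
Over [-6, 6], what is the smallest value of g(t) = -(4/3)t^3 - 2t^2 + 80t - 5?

-865/3

The derivative is -4t^2 - 4t + 80, which vanishes at t = -5 and t = 4.
Compare values at every candidate in [-6, 6]: g(-6) = -269,  g(-5) = -865/3,  g(4) = 593/3,  g(6) = 115.
So the minimum is g(-5) = -865/3.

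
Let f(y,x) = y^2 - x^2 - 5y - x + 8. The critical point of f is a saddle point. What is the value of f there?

2

∂f/∂y = 2y - 5 = 0 and ∂f/∂x = -2x - 1 = 0, so (y, x) = (5/2, -1/2).
The Hessian has f_{yy} = 2, f_{xx} = -2, f_{yx} = 0, giving D = -4 < 0, so the point is a saddle point.
f(5/2, -1/2) = 2.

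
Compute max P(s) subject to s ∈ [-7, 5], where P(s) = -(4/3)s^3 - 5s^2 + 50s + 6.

947/12

P'(s) = -4s^2 - 10s + 50, which vanishes at s = -5 and s = 5/2.
Evaluating at the critical points and endpoints: P(-7) = -395/3, P(-5) = -607/3, P(5/2) = 947/12, P(5) = -107/3.
So the maximum is P(5/2) = 947/12.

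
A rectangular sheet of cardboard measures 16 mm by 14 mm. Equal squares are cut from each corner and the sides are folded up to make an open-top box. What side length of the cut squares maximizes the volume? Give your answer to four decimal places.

2.4834

With cut size x, the volume is V(x) = x(16 − 2x)(14 − 2x) for 0 < x < 7.
V'(x) = 12x^2 − 120x + 224. Setting V'(x) = 0 gives x ≈ 2.4834 (the root in (0, 7)).
V''(x) = 24x − 120 is negative there, so this is the maximum; V ≈ 247.5083.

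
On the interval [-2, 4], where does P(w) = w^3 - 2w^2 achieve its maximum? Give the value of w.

Differentiating, P'(w) = 3w^2 - 4w; which vanishes at w = 0 and w = 4/3.
Evaluating at the critical points and endpoints: P(-2) = -16, P(0) = 0, P(4/3) = -32/27, P(4) = 32.
The maximum over the interval is 32, attained at w = 4.

4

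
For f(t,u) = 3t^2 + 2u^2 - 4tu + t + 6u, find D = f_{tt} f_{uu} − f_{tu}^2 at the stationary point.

8

∂f/∂t = 6t - 4u + 1 = 0 and ∂f/∂u = -4t + 4u + 6 = 0, so (t, u) = (-7/2, -5).
The Hessian has f_{tt} = 6, f_{uu} = 4, f_{tu} = -4, giving D = 8 > 0 with f_{tt} > 0, so the point is a local minimum.
D = (6)·(4) − (-4)^2 = 8.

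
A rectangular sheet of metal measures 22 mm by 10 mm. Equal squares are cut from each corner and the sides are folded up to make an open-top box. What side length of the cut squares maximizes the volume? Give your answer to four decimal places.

With cut size x, the volume is V(x) = x(22 − 2x)(10 − 2x) for 0 < x < 5.
V'(x) = 12x^2 − 128x + 220. Setting V'(x) = 0 gives x ≈ 2.1535 (the root in (0, 5)).
V''(x) = 24x − 128 is negative there, so this is the maximum; V ≈ 216.9140.

2.1535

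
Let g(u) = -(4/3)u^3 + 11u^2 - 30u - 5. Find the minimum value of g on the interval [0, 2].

The derivative is -4u^2 + 22u - 30, which has no zeros in [0, 2].
Evaluating at the critical points and endpoints: g(0) = -5; g(2) = -95/3.
So the minimum is g(2) = -95/3.

-95/3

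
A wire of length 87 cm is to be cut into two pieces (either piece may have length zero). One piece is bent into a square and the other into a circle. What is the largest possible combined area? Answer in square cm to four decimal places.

Let x be the length used for the square. Square side x/4; circle radius (87−x)/(2π).
A(x) = (x/4)² + π·((87−x)/(2π))² = x²/16 + (87−x)²/(4π) for 0 ≤ x ≤ 87. A'(x) = x/8 − (87−x)/(2π) = 0 gives x = 4·87/(π+4) ≈ 48.7286.
A'' > 0, so the interior critical point is a minimum; the maximum is at an endpoint. A(0) = 602.3219 and A(87) = 473.0625, so the largest area is 602.3219.

602.3219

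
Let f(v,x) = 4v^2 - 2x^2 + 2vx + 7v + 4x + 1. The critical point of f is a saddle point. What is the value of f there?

-3/2

∂f/∂v = 8v + 2x + 7 = 0 and ∂f/∂x = 2v - 4x + 4 = 0, so (v, x) = (-1, 1/2).
The Hessian has f_{vv} = 8, f_{xx} = -4, f_{vx} = 2, giving D = -36 < 0, so the point is a saddle point.
f(-1, 1/2) = -3/2.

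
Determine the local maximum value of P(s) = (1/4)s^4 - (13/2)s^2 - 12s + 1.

Critical points: P'(s) = s^3 - 13s - 12 vanishes at s = -3, -1, 4.
Second-derivative test with P''(s) = 3s^2 - 13: P''(-3) = 14 > 0 ⇒ local minimum; P''(-1) = -10 < 0 ⇒ local maximum; P''(4) = 35 > 0 ⇒ local minimum.
The local maximum is P(-1) = 27/4.

27/4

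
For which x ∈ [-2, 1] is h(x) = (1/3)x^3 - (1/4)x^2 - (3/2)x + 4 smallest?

The derivative is x^2 - (1/2)x - 3/2, whose only zero in [-2, 1] is x = -1.
Compare values at every candidate in [-2, 1]: h(-2) = 10/3, h(-1) = 59/12, h(1) = 31/12.
So the minimum is h(1) = 31/12.

1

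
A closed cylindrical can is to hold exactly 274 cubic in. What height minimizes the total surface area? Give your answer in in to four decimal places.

With radius r and height h, πr²h = 274 so h = 274/(πr²), and S(r) = 2πr² + 2πrh = 2πr² + 2·274/r.
S'(r) = 4πr − 2·274/r² = 0 ⇒ r³ = 274/(2π), so r ≈ 3.5198 and h = 2r ≈ 7.0397.
S''(r) = 4π + 4·274/r³ > 0, so this is the minimum; S ≈ 233.5330.

7.0397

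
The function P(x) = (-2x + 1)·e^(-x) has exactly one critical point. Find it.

P'(x) = (-2)·e^(-x) + (-2x + 1)·(-1)·e^(-x) = (2x - 3)·e^(-x). Since e^(-x) > 0, the only critical point is x = 3/2.
P''(3/2) has the same sign as 2 > 0, so this is a local minimum.
P(3/2) = (-2)·e^(-3/2) ≈ -0.4463.

3/2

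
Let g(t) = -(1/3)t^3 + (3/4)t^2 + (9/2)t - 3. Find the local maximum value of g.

g'(t) = -t^2 + (3/2)t + 9/2. Setting g'(t) = 0 gives t ∈ {-3/2, 3}.
g''(t) = -2t + 3/2. g''(-3/2) = 9/2 > 0 ⇒ local minimum; g''(3) = -9/2 < 0 ⇒ local maximum.
The local maximum is g(3) = 33/4.

33/4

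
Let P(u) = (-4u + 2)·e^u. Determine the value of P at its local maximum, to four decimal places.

2.4261

Differentiating with the product rule gives P'(u) = (-4u - 2)·e^u. Since e^u > 0, the only critical point is u = -1/2.
P''(-1/2) has the same sign as -4 < 0, so this is a local maximum.
P(-1/2) = (4)·e^(-1/2) ≈ 2.4261.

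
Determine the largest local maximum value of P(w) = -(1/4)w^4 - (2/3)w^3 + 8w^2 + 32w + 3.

P'(w) = -w^3 - 2w^2 + 16w + 32. Setting P'(w) = 0 gives w ∈ {-4, -2, 4}.
Since P''(w) = -3w^2 - 4w + 16, we get P''(-4) = -16 < 0 ⇒ local maximum; P''(-2) = 12 > 0 ⇒ local minimum; P''(4) = -48 < 0 ⇒ local maximum.
The largest local maximum is P(4) = 457/3.

457/3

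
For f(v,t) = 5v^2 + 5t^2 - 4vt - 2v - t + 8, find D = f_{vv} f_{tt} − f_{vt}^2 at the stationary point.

84

∂f/∂v = 10v - 4t - 2 = 0 and ∂f/∂t = -4v + 10t - 1 = 0, so (v, t) = (2/7, 3/14).
The Hessian has f_{vv} = 10, f_{tt} = 10, f_{vt} = -4, giving D = 84 > 0 with f_{vv} > 0, so the point is a local minimum.
D = (10)·(10) − (-4)^2 = 84.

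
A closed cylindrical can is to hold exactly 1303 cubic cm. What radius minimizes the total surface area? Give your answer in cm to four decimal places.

5.9191

With radius r and height h, πr²h = 1303 so h = 1303/(πr²), and S(r) = 2πr² + 2πrh = 2πr² + 2·1303/r.
S'(r) = 4πr − 2·1303/r² = 0 ⇒ r³ = 1303/(2π), so r ≈ 5.9191 and h = 2r ≈ 11.8382.
S''(r) = 4π + 4·1303/r³ > 0, so this is the minimum; S ≈ 660.4057.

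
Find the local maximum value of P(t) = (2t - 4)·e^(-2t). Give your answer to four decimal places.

0.0067

By the product rule, P'(t) = (-4t + 10)·e^(-2t). Since e^(-2t) > 0, the only critical point is t = 5/2.
P''(5/2) has the same sign as -4 < 0, so this is a local maximum.
P(5/2) = (1)·e^(-5) ≈ 0.0067.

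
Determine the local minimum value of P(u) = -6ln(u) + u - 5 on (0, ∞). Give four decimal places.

P'(u) = -6/u + 1 = 0 gives u = 6.
P''(u) = 6/u², which is positive for u > 0, so this is a local minimum.
P(6) = -6·ln(6) + 6 - 5 ≈ -9.7506.

-9.7506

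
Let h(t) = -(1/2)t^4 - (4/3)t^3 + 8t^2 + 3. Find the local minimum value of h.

h'(t) = -2t^3 - 4t^2 + 16t. Setting h'(t) = 0 gives t ∈ {-4, 0, 2}.
Since h''(t) = -6t^2 - 8t + 16, we get h''(-4) = -48 < 0 ⇒ local maximum; h''(0) = 16 > 0 ⇒ local minimum; h''(2) = -24 < 0 ⇒ local maximum.
Thus h has its local minimum at t = 0, with value 3.

3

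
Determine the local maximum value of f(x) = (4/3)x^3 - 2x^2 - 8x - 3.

Critical points: f'(x) = 4x^2 - 4x - 8 vanishes at x = -1, 2.
Since f''(x) = 8x - 4, we get f''(-1) = -12 < 0 ⇒ local maximum; f''(2) = 12 > 0 ⇒ local minimum.
Thus f has its local maximum at x = -1, with value 5/3.

5/3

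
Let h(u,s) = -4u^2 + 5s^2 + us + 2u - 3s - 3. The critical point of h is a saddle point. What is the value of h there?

-253/81

∂h/∂u = -8u + s + 2 = 0 and ∂h/∂s = u + 10s - 3 = 0, so (u, s) = (23/81, 22/81).
The Hessian has h_{uu} = -8, h_{ss} = 10, h_{us} = 1, giving D = -81 < 0, so the point is a saddle point.
h(23/81, 22/81) = -253/81.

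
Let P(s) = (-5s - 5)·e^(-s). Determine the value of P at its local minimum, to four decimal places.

-5.0000

By the product rule, P'(s) = (5s)·e^(-s). Since e^(-s) > 0, the only critical point is s = 0.
P''(0) has the same sign as 5 > 0, so this is a local minimum.
P(0) = (-5)·e^(0) ≈ -5.0000.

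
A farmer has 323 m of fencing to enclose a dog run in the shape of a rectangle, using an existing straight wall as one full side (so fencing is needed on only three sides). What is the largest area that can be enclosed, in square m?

104329/8

Let the sides perpendicular to the wall have length x and the parallel side y, so 2x + y = 323 and the area is A = xy = x(323 − 2x).
A'(x) = 323 − 4x = 0 gives x = 323/4, and A''(x) = −4 < 0 confirms a maximum.
Then y = 323 − 2·323/4 = 323/2 and A = 104329/8.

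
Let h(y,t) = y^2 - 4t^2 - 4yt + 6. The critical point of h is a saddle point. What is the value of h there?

6

∂h/∂y = 2y - 4t = 0 and ∂h/∂t = -4y - 8t = 0, so (y, t) = (0, 0).
The Hessian has h_{yy} = 2, h_{tt} = -8, h_{yt} = -4, giving D = -32 < 0, so the point is a saddle point.
h(0, 0) = 6.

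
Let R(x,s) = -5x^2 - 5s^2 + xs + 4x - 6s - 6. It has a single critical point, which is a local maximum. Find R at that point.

∂R/∂x = -10x + s + 4 = 0 and ∂R/∂s = x - 10s - 6 = 0, so (x, s) = (34/99, -56/99).
The Hessian has R_{xx} = -10, R_{ss} = -10, R_{xs} = 1, giving D = 99 > 0 with R_{xx} < 0, so the point is a local maximum.
R(34/99, -56/99) = -358/99.

-358/99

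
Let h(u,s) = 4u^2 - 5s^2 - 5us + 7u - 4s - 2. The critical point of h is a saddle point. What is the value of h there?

-177/35

∂h/∂u = 8u - 5s + 7 = 0 and ∂h/∂s = -5u - 10s - 4 = 0, so (u, s) = (-6/7, 1/35).
The Hessian has h_{uu} = 8, h_{ss} = -10, h_{us} = -5, giving D = -105 < 0, so the point is a saddle point.
h(-6/7, 1/35) = -177/35.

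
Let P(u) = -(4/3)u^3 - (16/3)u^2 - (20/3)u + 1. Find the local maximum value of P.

Critical points: P'(u) = -4u^2 - (32/3)u - 20/3 vanishes at u = -5/3, -1.
Second-derivative test with P''(u) = -8u - 32/3: P''(-5/3) = 8/3 > 0 ⇒ local minimum; P''(-1) = -8/3 < 0 ⇒ local maximum.
The local maximum is P(-1) = 11/3.

11/3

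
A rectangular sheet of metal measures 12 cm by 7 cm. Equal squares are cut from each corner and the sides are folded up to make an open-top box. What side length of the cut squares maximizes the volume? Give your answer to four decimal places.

1.4266

With cut size x, the volume is V(x) = x(12 − 2x)(7 − 2x) for 0 < x < 3.5.
V'(x) = 12x^2 − 76x + 84. Setting V'(x) = 0 gives x ≈ 1.4266 (the root in (0, 3.5)).
V''(x) = 24x − 76 is negative there, so this is the maximum; V ≈ 54.1109.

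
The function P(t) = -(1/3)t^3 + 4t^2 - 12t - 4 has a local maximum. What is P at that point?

P'(t) = -t^2 + 8t - 12. Setting P'(t) = 0 gives t ∈ {2, 6}.
P''(t) = -2t + 8. P''(2) = 4 > 0 ⇒ local minimum; P''(6) = -4 < 0 ⇒ local maximum.
Thus P has its local maximum at t = 6, with value -4.

-4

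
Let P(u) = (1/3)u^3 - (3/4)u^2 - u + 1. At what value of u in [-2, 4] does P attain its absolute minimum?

The derivative is u^2 - (3/2)u - 1, which vanishes at u = -1/2 and u = 2.
Candidates: P(-2) = -8/3, P(-1/2) = 61/48, P(2) = -4/3, P(4) = 19/3.
So the minimum is P(-2) = -8/3.

-2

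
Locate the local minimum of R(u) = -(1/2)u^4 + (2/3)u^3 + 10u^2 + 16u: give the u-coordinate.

-1

Critical points: R'(u) = -2u^3 + 2u^2 + 20u + 16 vanishes at u = -2, -1, 4.
R''(u) = -6u^2 + 4u + 20. R''(-2) = -12 < 0 ⇒ local maximum; R''(-1) = 10 > 0 ⇒ local minimum; R''(4) = -60 < 0 ⇒ local maximum.
So the local minimum value is R(-1) = -43/6.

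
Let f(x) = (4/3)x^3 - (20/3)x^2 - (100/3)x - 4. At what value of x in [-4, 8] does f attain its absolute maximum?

f'(x) = 4x^2 - (40/3)x - 100/3, which vanishes at x = -5/3 and x = 5.
Candidates: f(-4) = -188/3, f(-5/3) = 2176/81, f(5) = -512/3, f(8) = -44/3.
Hence the absolute maximum is 2176/81 at x = -5/3.

-5/3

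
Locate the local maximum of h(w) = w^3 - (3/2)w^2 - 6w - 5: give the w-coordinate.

-1

Critical points: h'(w) = 3w^2 - 3w - 6 vanishes at w = -1, 2.
h''(w) = 6w - 3. h''(-1) = -9 < 0 ⇒ local maximum; h''(2) = 9 > 0 ⇒ local minimum.
The local maximum is h(-1) = -3/2.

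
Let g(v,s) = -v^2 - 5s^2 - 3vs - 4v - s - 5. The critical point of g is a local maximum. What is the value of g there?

14/11

∂g/∂v = -2v - 3s - 4 = 0 and ∂g/∂s = -3v - 10s - 1 = 0, so (v, s) = (-37/11, 10/11).
The Hessian has g_{vv} = -2, g_{ss} = -10, g_{vs} = -3, giving D = 11 > 0 with g_{vv} < 0, so the point is a local maximum.
g(-37/11, 10/11) = 14/11.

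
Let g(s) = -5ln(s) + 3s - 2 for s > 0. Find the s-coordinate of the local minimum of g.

5/3

g'(s) = -5/s + 3 = 0 gives s = 5/3.
g''(s) = 5/s², which is positive for s > 0, so this is a local minimum.
g(5/3) = -5·ln(5/3) + 5 - 2 ≈ 0.4459.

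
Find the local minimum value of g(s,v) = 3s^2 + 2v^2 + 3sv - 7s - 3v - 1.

-77/15

∂g/∂s = 6s + 3v - 7 = 0 and ∂g/∂v = 3s + 4v - 3 = 0, so (s, v) = (19/15, -1/5).
The Hessian has g_{ss} = 6, g_{vv} = 4, g_{sv} = 3, giving D = 15 > 0 with g_{ss} > 0, so the point is a local minimum.
g(19/15, -1/5) = -77/15.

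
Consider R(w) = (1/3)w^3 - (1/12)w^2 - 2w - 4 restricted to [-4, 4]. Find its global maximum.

Differentiating, R'(w) = w^2 - (1/6)w - 2; which vanishes at w = -4/3 and w = 3/2.
Candidates: R(-4) = -56/3; R(-4/3) = -184/81; R(3/2) = -97/16; R(4) = 8.
The maximum over the interval is 8, attained at w = 4.

8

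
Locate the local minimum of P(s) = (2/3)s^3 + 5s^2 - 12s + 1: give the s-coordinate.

1

Critical points: P'(s) = 2s^2 + 10s - 12 vanishes at s = -6, 1.
P''(s) = 4s + 10. P''(-6) = -14 < 0 ⇒ local maximum; P''(1) = 14 > 0 ⇒ local minimum.
Thus P has its local minimum at s = 1, with value -16/3.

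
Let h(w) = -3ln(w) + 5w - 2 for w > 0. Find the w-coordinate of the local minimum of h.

h'(w) = -3/w + 5 = 0 gives w = 3/5.
h''(w) = 3/w², which is positive for w > 0, so this is a local minimum.
h(3/5) = -3·ln(3/5) + 3 - 2 ≈ 2.5325.

3/5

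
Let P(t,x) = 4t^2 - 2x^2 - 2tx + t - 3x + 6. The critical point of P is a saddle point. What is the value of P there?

61/9

∂P/∂t = 8t - 2x + 1 = 0 and ∂P/∂x = -2t - 4x - 3 = 0, so (t, x) = (-5/18, -11/18).
The Hessian has P_{tt} = 8, P_{xx} = -4, P_{tx} = -2, giving D = -36 < 0, so the point is a saddle point.
P(-5/18, -11/18) = 61/9.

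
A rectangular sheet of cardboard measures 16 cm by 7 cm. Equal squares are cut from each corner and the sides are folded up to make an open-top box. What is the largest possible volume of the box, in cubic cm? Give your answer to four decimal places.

78.0090

With cut size x, the volume is V(x) = x(16 − 2x)(7 − 2x) for 0 < x < 3.5.
V'(x) = 12x^2 − 92x + 112. Setting V'(x) = 0 gives x ≈ 1.5179 (the root in (0, 3.5)).
V''(x) = 24x − 92 is negative there, so this is the maximum; V ≈ 78.0090.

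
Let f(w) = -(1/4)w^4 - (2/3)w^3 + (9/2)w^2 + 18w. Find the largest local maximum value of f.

225/4

Critical points: f'(w) = -w^3 - 2w^2 + 9w + 18 vanishes at w = -3, -2, 3.
Second-derivative test with f''(w) = -3w^2 - 4w + 9: f''(-3) = -6 < 0 ⇒ local maximum; f''(-2) = 5 > 0 ⇒ local minimum; f''(3) = -30 < 0 ⇒ local maximum.
The largest local maximum is f(3) = 225/4.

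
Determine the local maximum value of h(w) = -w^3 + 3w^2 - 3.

1

h'(w) = -3w^2 + 6w = 0 at w = 0, 2.
h''(w) = -6w + 6. h''(0) = 6 > 0 ⇒ local minimum; h''(2) = -6 < 0 ⇒ local maximum.
Thus h has its local maximum at w = 2, with value 1.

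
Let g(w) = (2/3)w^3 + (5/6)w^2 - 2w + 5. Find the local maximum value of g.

61/8

g'(w) = 2w^2 + (5/3)w - 2 = 0 at w = -3/2, 2/3.
g''(w) = 4w + 5/3. g''(-3/2) = -13/3 < 0 ⇒ local maximum; g''(2/3) = 13/3 > 0 ⇒ local minimum.
Thus g has its local maximum at w = -3/2, with value 61/8.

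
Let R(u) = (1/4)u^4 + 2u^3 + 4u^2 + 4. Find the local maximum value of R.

8

R'(u) = u^3 + 6u^2 + 8u. Setting R'(u) = 0 gives u ∈ {-4, -2, 0}.
Second-derivative test with R''(u) = 3u^2 + 12u + 8: R''(-4) = 8 > 0 ⇒ local minimum; R''(-2) = -4 < 0 ⇒ local maximum; R''(0) = 8 > 0 ⇒ local minimum.
Thus R has its local maximum at u = -2, with value 8.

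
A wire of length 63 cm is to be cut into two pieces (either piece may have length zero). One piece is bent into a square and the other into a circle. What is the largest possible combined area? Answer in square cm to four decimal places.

Let x be the length used for the square. Square side x/4; circle radius (63−x)/(2π).
A(x) = (x/4)² + π·((63−x)/(2π))² = x²/16 + (63−x)²/(4π) for 0 ≤ x ≤ 63. A'(x) = x/8 − (63−x)/(2π) = 0 gives x = 4·63/(π+4) ≈ 35.2862.
A'' > 0, so the interior critical point is a minimum; the maximum is at an endpoint. A(0) = 315.8430 and A(63) = 248.0625, so the largest area is 315.8430.

315.8430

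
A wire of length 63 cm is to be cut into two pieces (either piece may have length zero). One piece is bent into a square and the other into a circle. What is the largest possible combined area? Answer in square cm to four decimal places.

315.8430

Let x be the length used for the square. Square side x/4; circle radius (63−x)/(2π).
A(x) = (x/4)² + π·((63−x)/(2π))² = x²/16 + (63−x)²/(4π) for 0 ≤ x ≤ 63. A'(x) = x/8 − (63−x)/(2π) = 0 gives x = 4·63/(π+4) ≈ 35.2862.
A'' > 0, so the interior critical point is a minimum; the maximum is at an endpoint. A(0) = 315.8430 and A(63) = 248.0625, so the largest area is 315.8430.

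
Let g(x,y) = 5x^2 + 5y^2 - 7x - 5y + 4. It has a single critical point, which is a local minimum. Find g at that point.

∂g/∂x = 10x - 7 = 0 and ∂g/∂y = 10y - 5 = 0, so (x, y) = (7/10, 1/2).
The Hessian has g_{xx} = 10, g_{yy} = 10, g_{xy} = 0, giving D = 100 > 0 with g_{xx} > 0, so the point is a local minimum.
g(7/10, 1/2) = 3/10.

3/10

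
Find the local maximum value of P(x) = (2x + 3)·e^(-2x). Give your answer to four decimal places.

P'(x) = 2·e^(-2x) + (2x + 3)·(-2)·e^(-2x) = (-4x - 4)·e^(-2x). Since e^(-2x) > 0, the only critical point is x = -1.
P''(-1) has the same sign as -4 < 0, so this is a local maximum.
P(-1) = (1)·e^(2) ≈ 7.3891.

7.3891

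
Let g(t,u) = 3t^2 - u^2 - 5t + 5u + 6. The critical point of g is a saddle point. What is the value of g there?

∂g/∂t = 6t - 5 = 0 and ∂g/∂u = -2u + 5 = 0, so (t, u) = (5/6, 5/2).
The Hessian has g_{tt} = 6, g_{uu} = -2, g_{tu} = 0, giving D = -12 < 0, so the point is a saddle point.
g(5/6, 5/2) = 61/6.

61/6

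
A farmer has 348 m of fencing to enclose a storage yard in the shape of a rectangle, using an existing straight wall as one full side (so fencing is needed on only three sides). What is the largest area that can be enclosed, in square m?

Let the sides perpendicular to the wall have length x and the parallel side y, so 2x + y = 348 and the area is A = xy = x(348 − 2x).
A'(x) = 348 − 4x = 0 gives x = 87, and A''(x) = −4 < 0 confirms a maximum.
Then y = 348 − 2·87 = 174 and A = 15138.

15138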